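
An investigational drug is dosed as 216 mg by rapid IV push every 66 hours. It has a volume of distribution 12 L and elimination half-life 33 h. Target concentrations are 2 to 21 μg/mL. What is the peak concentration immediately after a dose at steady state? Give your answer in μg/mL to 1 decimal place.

τ = 66 h = 2 half-lives, so f = (1/2)^2 = 0.25.
At steady state, R = 1/(1 − 0.25) = 4/3.
Single-dose peak C₀ = D/Vd = 216/12 = 18 μg/mL.
Steady-state peak Cmax,ss = C₀·R = 18 × 4/3 ≈ 24.000 μg/mL.
Peak 24.0 μg/mL vs MTC 21 μg/mL: exceeds toxic threshold.

24.0 μg/mL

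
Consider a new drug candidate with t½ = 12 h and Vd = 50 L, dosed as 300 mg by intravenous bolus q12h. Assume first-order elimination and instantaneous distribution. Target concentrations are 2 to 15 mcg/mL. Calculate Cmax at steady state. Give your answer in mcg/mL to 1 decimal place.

12.0 mcg/mL

τ = 12 h = 1 half-life, so f = (1/2)^1 = 0.5.
Accumulation ratio R = 1/(1 − f) = 1/0.5 = 2/1.
Single-dose peak C₀ = D/Vd = 300/50 = 6 mcg/mL.
Steady-state peak Cmax,ss = C₀·R = 6 × 2/1 ≈ 12.000 mcg/mL.
Peak 12.0 mcg/mL vs MTC 15 mcg/mL: below toxic threshold.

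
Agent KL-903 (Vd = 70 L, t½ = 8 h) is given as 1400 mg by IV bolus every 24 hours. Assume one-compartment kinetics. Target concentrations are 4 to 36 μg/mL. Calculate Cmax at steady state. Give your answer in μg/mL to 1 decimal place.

22.9 μg/mL

τ = 24 h = 3 half-lives, so f = (1/2)^3 = 0.125.
Accumulation ratio R = 1/(1 − f) = 1/0.875 = 8/7.
Single-dose peak C₀ = D/Vd = 1400/70 = 20 μg/mL.
Steady-state peak Cmax,ss = C₀·R = 20 × 8/7 ≈ 22.857 μg/mL.
Peak 22.9 μg/mL vs MTC 36 μg/mL: below toxic threshold.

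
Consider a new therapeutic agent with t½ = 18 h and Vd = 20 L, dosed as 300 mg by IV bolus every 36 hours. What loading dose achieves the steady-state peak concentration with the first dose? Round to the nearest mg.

f = (1/2)^(36/18) ≈ 0.250000; accumulation ratio R = 1/(1−f) ≈ 1.33333.
Loading dose to hit Cmax,ss on first dose: D_load = D_maint·R ≈ 300 × 1.33333 ≈ 400.00 mg.

400 mg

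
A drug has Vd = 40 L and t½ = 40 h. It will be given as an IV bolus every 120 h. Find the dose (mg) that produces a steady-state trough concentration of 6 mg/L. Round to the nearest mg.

1680 mg

τ/t½ = 120/40 ≈ 3, so f = (1/2)^(120/40) ≈ 0.125000.
Cmin,ss = (D/Vd)·f/(1−f), so D = Cmin,ss·Vd·(1−f)/f.
D = 6 × 40 × (1−f)/f ≈ 6 × 40 × 7.00000 ≈ 1680.00 mg.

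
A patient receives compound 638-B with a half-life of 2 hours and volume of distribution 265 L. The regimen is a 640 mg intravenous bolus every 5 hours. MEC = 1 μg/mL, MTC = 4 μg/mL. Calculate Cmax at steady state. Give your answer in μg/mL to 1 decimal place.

2.9 μg/mL

k = ln2/t½ = ln2/2 ≈ 0.346574 h⁻¹; fraction remaining f = e^(−kτ) = e^(−0.346574×5) ≈ 0.1768.
Accumulation ratio R = 1/(1 − f) ≈ 1/0.8232 ≈ 1.2148.
Single-dose peak C₀ = D/Vd = 640/265 ≈ 2.415 μg/mL.
Steady-state peak Cmax,ss = C₀·R ≈ 2.415 × 1.2148 ≈ 2.934 μg/mL.
Peak 2.9 μg/mL vs MTC 4 μg/mL: below toxic threshold.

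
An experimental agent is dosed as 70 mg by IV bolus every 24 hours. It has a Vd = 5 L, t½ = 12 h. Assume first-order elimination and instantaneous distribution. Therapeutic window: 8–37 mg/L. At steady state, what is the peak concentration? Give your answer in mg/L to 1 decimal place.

The dosing interval is 2 half-lives, so f = 2^(−2) = 0.25.
At steady state, R = 1/(1 − 0.25) = 4/3.
Single-dose peak C₀ = D/Vd = 70/5 = 14 mg/L.
Steady-state peak Cmax,ss = C₀·R = 14 × 4/3 ≈ 18.667 mg/L.
Peak 18.7 mg/L vs MTC 37 mg/L: below toxic threshold.

18.7 mg/L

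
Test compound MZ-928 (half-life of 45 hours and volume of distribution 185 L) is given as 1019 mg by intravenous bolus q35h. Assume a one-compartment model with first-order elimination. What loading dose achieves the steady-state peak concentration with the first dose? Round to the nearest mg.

2445 mg

f = (1/2)^(35/45) ≈ 0.583265; accumulation ratio R = 1/(1−f) ≈ 2.39961.
Loading dose to hit Cmax,ss on first dose: D_load = D_maint·R ≈ 1019 × 2.39961 ≈ 2445.20 mg.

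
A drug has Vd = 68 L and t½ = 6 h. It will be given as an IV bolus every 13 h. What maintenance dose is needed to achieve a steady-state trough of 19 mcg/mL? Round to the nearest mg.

τ/t½ = 13/6 ≈ 2.1667, so f = (1/2)^(13/6) ≈ 0.222725.
Cmin,ss = (D/Vd)·f/(1−f), so D = Cmin,ss·Vd·(1−f)/f.
D = 19 × 68 × (1−f)/f ≈ 19 × 68 × 3.48984 ≈ 4508.87 mg.

4509 mg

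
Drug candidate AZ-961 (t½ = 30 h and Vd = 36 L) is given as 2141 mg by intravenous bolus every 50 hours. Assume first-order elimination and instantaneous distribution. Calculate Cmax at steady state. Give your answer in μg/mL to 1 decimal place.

τ/t½ = 50/30 ≈ 1.6667, so fraction remaining f = (1/2)^(50/30) ≈ 0.3150.
At steady state, accumulation factor R = 1/(1 − e^(−kτ)) ≈ 1.4599.
Each bolus raises the concentration by D/Vd = 2141/36 ≈ 59.472 μg/mL.
Cmax,ss = C₀/(1 − f) ≈ 59.472/0.6850 ≈ 86.820 μg/mL.

86.8 μg/mL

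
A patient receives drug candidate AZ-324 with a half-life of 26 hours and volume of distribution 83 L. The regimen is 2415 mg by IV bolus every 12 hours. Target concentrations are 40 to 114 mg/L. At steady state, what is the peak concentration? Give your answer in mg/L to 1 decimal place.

106.3 mg/L

τ/t½ = 12/26 ≈ 0.46154, so fraction remaining f = (1/2)^(12/26) ≈ 0.7262.
At steady state, accumulation factor R = 1/(1 − e^(−kτ)) ≈ 3.6523.
Single-dose peak C₀ = D/Vd = 2415/83 ≈ 29.096 mg/L.
Cmax,ss = C₀/(1 − f) ≈ 29.096/0.2738 ≈ 106.267 mg/L.
Peak 106.3 mg/L vs MTC 114 mg/L: below toxic threshold.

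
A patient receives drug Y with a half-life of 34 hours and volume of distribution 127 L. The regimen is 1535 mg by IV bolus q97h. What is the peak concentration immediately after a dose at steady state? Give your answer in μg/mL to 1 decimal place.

14.0 μg/mL

τ/t½ = 97/34 ≈ 2.8529, so fraction remaining f = (1/2)^(97/34) ≈ 0.1384.
Accumulation ratio R = 1/(1 − f) ≈ 1/0.8616 ≈ 1.1606.
Single-dose peak C₀ = D/Vd = 1535/127 ≈ 12.087 μg/mL.
Steady-state peak Cmax,ss = C₀·R ≈ 12.087 × 1.1606 ≈ 14.028 μg/mL.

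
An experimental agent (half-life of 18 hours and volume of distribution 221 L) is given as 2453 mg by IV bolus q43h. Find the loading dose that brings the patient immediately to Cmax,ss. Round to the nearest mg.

f = (1/2)^(43/18) ≈ 0.190929; accumulation ratio R = 1/(1−f) ≈ 1.23599.
Loading dose to hit Cmax,ss on first dose: D_load = D_maint·R ≈ 2453 × 1.23599 ≈ 3031.88 mg.

3032 mg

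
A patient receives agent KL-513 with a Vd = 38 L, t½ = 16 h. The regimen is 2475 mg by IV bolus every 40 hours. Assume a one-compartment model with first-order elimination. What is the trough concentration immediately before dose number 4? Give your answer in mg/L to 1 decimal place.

f = (1/2)^(τ/t½) = (1/2)^(40/16) ≈ 0.1768.
C₀ = D/Vd = 2475/38 ≈ 65.132 mg/L.
Before the 4th dose, 3 doses have been given. Superposition: Cmin = C₀·(f + f² + … + f^3).
≈ 65.132 × (0.1768 + 0.0313 + 0.0055) ≈ 65.132 × 0.2136 ≈ 13.912 mg/L.

13.9 mg/L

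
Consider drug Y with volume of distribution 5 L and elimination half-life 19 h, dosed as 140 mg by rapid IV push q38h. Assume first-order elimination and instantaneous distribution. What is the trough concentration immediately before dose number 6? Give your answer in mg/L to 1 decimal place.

f = (1/2)^(τ/t½) = (1/2)^(38/19) ≈ 0.2500.
C₀ = D/Vd = 140/5 ≈ 28.000 mg/L.
Before the 6th dose, 5 doses have been given. Superposition: Cmin = C₀·(f + f² + … + f^5).
≈ 28.000 × (0.2500 + 0.0625 + 0.0156 + 0.0039 + 0.0010) ≈ 28.000 × 0.3330 ≈ 9.324 mg/L.

9.3 mg/L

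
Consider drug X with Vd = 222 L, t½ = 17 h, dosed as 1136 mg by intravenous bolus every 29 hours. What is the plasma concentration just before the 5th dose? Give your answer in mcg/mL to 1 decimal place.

f = (1/2)^(τ/t½) = (1/2)^(29/17) ≈ 0.3065.
C₀ = D/Vd = 1136/222 ≈ 5.117 mcg/mL.
Before the 5th dose, 4 doses have been given. Superposition: Cmin = C₀·(f + f² + … + f^4).
≈ 5.117 × (0.3065 + 0.0939 + 0.0288 + 0.0088) ≈ 5.117 × 0.4380 ≈ 2.241 mcg/mL.

2.2 mcg/mL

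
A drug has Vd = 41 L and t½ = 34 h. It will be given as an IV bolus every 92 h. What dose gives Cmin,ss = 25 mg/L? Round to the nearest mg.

τ/t½ = 92/34 ≈ 2.7059, so f = (1/2)^(92/34) ≈ 0.153267.
Cmin,ss = (D/Vd)·f/(1−f), so D = Cmin,ss·Vd·(1−f)/f.
D = 25 × 41 × (1−f)/f ≈ 25 × 41 × 5.52456 ≈ 5662.67 mg.

5663 mg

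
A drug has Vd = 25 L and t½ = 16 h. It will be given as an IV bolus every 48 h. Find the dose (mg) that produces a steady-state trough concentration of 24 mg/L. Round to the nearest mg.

τ/t½ = 48/16 ≈ 3, so f = (1/2)^(48/16) ≈ 0.125000.
Cmin,ss = (D/Vd)·f/(1−f), so D = Cmin,ss·Vd·(1−f)/f.
D = 24 × 25 × (1−f)/f ≈ 24 × 25 × 7.00000 ≈ 4200.00 mg.

4200 mg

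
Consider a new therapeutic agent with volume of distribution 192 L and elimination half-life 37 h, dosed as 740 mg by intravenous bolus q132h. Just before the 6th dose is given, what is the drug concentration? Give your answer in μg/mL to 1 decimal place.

0.4 μg/mL

f = (1/2)^(τ/t½) = (1/2)^(132/37) ≈ 0.0843.
C₀ = D/Vd = 740/192 ≈ 3.854 μg/mL.
Before the 6th dose, 5 doses have been given. Superposition: Cmin = C₀·(f + f² + … + f^5).
≈ 3.854 × (0.0843 + 0.0071 + 0.0006 + 0.0001 + 0.0000) ≈ 3.854 × 0.0921 ≈ 0.355 μg/mL.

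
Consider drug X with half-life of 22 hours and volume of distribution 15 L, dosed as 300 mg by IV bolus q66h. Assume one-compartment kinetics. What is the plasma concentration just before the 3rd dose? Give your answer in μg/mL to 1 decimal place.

f = (1/2)^(τ/t½) = (1/2)^(66/22) ≈ 0.1250.
C₀ = D/Vd = 300/15 ≈ 20.000 μg/mL.
Before the 3rd dose, 2 doses have been given. Superposition: Cmin = C₀·(f + f²).
≈ 20.000 × (0.1250 + 0.0156) ≈ 20.000 × 0.1406 ≈ 2.812 μg/mL.

2.8 μg/mL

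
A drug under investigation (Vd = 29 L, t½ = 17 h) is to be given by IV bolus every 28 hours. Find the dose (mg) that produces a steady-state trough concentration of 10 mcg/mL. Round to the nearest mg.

618 mg

τ/t½ = 28/17 ≈ 1.6471, so f = (1/2)^(28/17) ≈ 0.319290.
Cmin,ss = (D/Vd)·f/(1−f), so D = Cmin,ss·Vd·(1−f)/f.
D = 10 × 29 × (1−f)/f ≈ 10 × 29 × 2.13195 ≈ 618.27 mg.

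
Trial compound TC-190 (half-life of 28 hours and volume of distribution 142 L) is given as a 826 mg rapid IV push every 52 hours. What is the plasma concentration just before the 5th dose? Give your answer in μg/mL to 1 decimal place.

f = (1/2)^(τ/t½) = (1/2)^(52/28) ≈ 0.2760.
C₀ = D/Vd = 826/142 ≈ 5.817 μg/mL.
Before the 5th dose, 4 doses have been given. Superposition: Cmin = C₀·(f + f² + … + f^4).
≈ 5.817 × (0.2760 + 0.0762 + 0.0210 + 0.0058) ≈ 5.817 × 0.3790 ≈ 2.205 μg/mL.

2.2 μg/mL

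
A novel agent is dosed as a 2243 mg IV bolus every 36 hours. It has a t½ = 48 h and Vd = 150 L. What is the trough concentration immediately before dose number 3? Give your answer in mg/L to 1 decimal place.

14.2 mg/L

f = (1/2)^(τ/t½) = (1/2)^(36/48) ≈ 0.5946.
C₀ = D/Vd = 2243/150 ≈ 14.953 mg/L.
Before the 3rd dose, 2 doses have been given. Superposition: Cmin = C₀·(f + f²).
≈ 14.953 × (0.5946 + 0.3535) ≈ 14.953 × 0.9481 ≈ 14.177 mg/L.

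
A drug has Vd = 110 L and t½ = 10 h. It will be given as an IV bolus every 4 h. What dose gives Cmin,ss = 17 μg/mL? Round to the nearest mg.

597 mg

τ/t½ = 4/10 ≈ 0.4, so f = (1/2)^(4/10) ≈ 0.757858.
Cmin,ss = (D/Vd)·f/(1−f), so D = Cmin,ss·Vd·(1−f)/f.
D = 17 × 110 × (1−f)/f ≈ 17 × 110 × 0.31951 ≈ 597.48 mg.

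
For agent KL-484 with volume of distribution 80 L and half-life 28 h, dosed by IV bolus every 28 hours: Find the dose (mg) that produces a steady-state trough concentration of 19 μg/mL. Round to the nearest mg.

τ/t½ = 28/28 ≈ 1, so f = (1/2)^(28/28) ≈ 0.500000.
Cmin,ss = (D/Vd)·f/(1−f), so D = Cmin,ss·Vd·(1−f)/f.
D = 19 × 80 × (1−f)/f ≈ 19 × 80 × 1.00000 ≈ 1520.00 mg.

1520 mg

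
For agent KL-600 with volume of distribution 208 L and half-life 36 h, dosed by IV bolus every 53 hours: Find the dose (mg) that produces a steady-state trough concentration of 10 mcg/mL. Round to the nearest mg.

3691 mg

τ/t½ = 53/36 ≈ 1.4722, so f = (1/2)^(53/36) ≈ 0.360427.
Cmin,ss = (D/Vd)·f/(1−f), so D = Cmin,ss·Vd·(1−f)/f.
D = 10 × 208 × (1−f)/f ≈ 10 × 208 × 1.77449 ≈ 3690.94 mg.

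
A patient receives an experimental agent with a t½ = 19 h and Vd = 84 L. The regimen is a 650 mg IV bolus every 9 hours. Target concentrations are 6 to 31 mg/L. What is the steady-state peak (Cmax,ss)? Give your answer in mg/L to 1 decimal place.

27.6 mg/L

τ/t½ = 9/19 ≈ 0.47368, so fraction remaining f = (1/2)^(9/19) ≈ 0.7201.
At steady state, accumulation factor R = 1/(1 − e^(−kτ)) ≈ 3.5727.
Each bolus raises the concentration by D/Vd = 650/84 ≈ 7.738 mg/L.
Cmax,ss = C₀/(1 − f) ≈ 7.738/0.2799 ≈ 27.646 mg/L.
Peak 27.6 mg/L vs MTC 31 mg/L: below toxic threshold.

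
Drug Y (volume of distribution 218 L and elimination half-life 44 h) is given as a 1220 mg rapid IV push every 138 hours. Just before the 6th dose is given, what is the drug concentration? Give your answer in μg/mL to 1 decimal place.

f = (1/2)^(τ/t½) = (1/2)^(138/44) ≈ 0.1137.
C₀ = D/Vd = 1220/218 ≈ 5.596 μg/mL.
Before the 6th dose, 5 doses have been given. Superposition: Cmin = C₀·(f + f² + … + f^5).
≈ 5.596 × (0.1137 + 0.0129 + 0.0015 + 0.0002 + 0.0000) ≈ 5.596 × 0.1283 ≈ 0.718 μg/mL.

0.7 μg/mL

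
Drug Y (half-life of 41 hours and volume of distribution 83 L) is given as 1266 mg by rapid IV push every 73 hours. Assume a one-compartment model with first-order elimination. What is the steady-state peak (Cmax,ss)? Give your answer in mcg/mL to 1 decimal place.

21.5 mcg/mL

τ/t½ = 73/41 ≈ 1.7805, so fraction remaining f = (1/2)^(73/41) ≈ 0.2911.
At steady state, accumulation factor R = 1/(1 − e^(−kτ)) ≈ 1.4106.
Each bolus raises the concentration by D/Vd = 1266/83 ≈ 15.253 mcg/mL.
Steady-state peak Cmax,ss = C₀·R ≈ 15.253 × 1.4106 ≈ 21.516 mcg/mL.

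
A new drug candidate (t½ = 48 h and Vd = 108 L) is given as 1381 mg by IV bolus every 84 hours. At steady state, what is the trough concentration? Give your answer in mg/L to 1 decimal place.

τ/t½ = 84/48 ≈ 1.75, so fraction remaining f = (1/2)^(84/48) ≈ 0.2973.
Single-dose peak C₀ = D/Vd = 1381/108 ≈ 12.787 mg/L.
Steady-state trough Cmin,ss = C₀·f/(1−f) ≈ 12.787 × 0.2973/0.7027 ≈ 5.410 mg/L.

5.4 mg/L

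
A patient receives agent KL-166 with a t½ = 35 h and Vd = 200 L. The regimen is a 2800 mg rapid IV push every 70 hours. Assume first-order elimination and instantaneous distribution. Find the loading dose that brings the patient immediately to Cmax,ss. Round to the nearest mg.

f = (1/2)^(70/35) ≈ 0.250000; accumulation ratio R = 1/(1−f) ≈ 1.33333.
Loading dose to hit Cmax,ss on first dose: D_load = D_maint·R ≈ 2800 × 1.33333 ≈ 3733.32 mg.

3733 mg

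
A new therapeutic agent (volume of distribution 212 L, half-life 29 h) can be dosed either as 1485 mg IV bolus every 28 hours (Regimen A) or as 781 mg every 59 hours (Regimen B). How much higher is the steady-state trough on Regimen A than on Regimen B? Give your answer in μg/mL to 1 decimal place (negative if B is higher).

Regimen A: f = (1/2)^(28/29) ≈ 0.5121; Cmin,ss = (1485/212)·f/(1−f) ≈ 7.352 μg/mL.
Regimen B: f = (1/2)^(59/29) ≈ 0.2441; Cmin,ss = (781/212)·f/(1−f) ≈ 1.190 μg/mL.
Difference ≈ 7.352 − 1.190 ≈ 6.162 μg/mL.

6.2 μg/mL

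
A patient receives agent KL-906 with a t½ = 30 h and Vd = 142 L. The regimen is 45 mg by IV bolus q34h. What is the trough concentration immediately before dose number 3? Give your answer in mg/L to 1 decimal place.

f = (1/2)^(τ/t½) = (1/2)^(34/30) ≈ 0.4559.
C₀ = D/Vd = 45/142 ≈ 0.317 mg/L.
Before the 3rd dose, 2 doses have been given. Superposition: Cmin = C₀·(f + f²).
≈ 0.317 × (0.4559 + 0.2078) ≈ 0.317 × 0.6637 ≈ 0.210 mg/L.

0.2 mg/L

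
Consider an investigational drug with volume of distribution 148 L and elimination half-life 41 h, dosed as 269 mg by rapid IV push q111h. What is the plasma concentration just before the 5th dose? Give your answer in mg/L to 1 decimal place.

0.3 mg/L

f = (1/2)^(τ/t½) = (1/2)^(111/41) ≈ 0.1531.
C₀ = D/Vd = 269/148 ≈ 1.818 mg/L.
Before the 5th dose, 4 doses have been given. Superposition: Cmin = C₀·(f + f² + … + f^4).
≈ 1.818 × (0.1531 + 0.0234 + 0.0036 + 0.0005) ≈ 1.818 × 0.1806 ≈ 0.328 mg/L.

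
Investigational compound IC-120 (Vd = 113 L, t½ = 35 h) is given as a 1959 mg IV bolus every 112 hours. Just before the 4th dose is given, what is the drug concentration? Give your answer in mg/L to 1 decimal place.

2.1 mg/L

f = (1/2)^(τ/t½) = (1/2)^(112/35) ≈ 0.1088.
C₀ = D/Vd = 1959/113 ≈ 17.336 mg/L.
Before the 4th dose, 3 doses have been given. Superposition: Cmin = C₀·(f + f² + … + f^3).
≈ 17.336 × (0.1088 + 0.0118 + 0.0013) ≈ 17.336 × 0.1219 ≈ 2.113 mg/L.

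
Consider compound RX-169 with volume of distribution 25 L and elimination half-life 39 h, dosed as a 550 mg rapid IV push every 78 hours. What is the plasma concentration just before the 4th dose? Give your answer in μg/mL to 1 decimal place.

f = (1/2)^(τ/t½) = (1/2)^(78/39) ≈ 0.2500.
C₀ = D/Vd = 550/25 ≈ 22.000 μg/mL.
Before the 4th dose, 3 doses have been given. Superposition: Cmin = C₀·(f + f² + … + f^3).
≈ 22.000 × (0.2500 + 0.0625 + 0.0156) ≈ 22.000 × 0.3281 ≈ 7.218 μg/mL.

7.2 μg/mL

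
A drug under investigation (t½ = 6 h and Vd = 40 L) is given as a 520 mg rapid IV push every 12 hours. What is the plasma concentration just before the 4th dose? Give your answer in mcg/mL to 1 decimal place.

4.3 mcg/mL

f = (1/2)^(τ/t½) = (1/2)^(12/6) ≈ 0.2500.
C₀ = D/Vd = 520/40 ≈ 13.000 mcg/mL.
Before the 4th dose, 3 doses have been given. Superposition: Cmin = C₀·(f + f² + … + f^3).
≈ 13.000 × (0.2500 + 0.0625 + 0.0156) ≈ 13.000 × 0.3281 ≈ 4.265 mcg/mL.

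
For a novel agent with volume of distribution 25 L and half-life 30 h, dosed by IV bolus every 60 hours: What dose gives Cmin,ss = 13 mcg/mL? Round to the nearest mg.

τ/t½ = 60/30 ≈ 2, so f = (1/2)^(60/30) ≈ 0.250000.
Cmin,ss = (D/Vd)·f/(1−f), so D = Cmin,ss·Vd·(1−f)/f.
D = 13 × 25 × (1−f)/f ≈ 13 × 25 × 3.00000 ≈ 975.00 mg.

975 mg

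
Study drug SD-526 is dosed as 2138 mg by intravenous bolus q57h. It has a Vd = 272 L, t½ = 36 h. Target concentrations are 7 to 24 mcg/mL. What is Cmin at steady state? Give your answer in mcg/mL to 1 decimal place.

τ/t½ = 57/36 ≈ 1.5833, so fraction remaining f = (1/2)^(57/36) ≈ 0.3337.
At steady state, accumulation factor R = 1/(1 − e^(−kτ)) ≈ 1.5008.
Single-dose peak C₀ = D/Vd = 2138/272 ≈ 7.860 mcg/mL.
Cmax,ss = C₀/(1 − f) ≈ 7.860/0.6663 ≈ 11.796 mcg/mL.
Steady-state trough Cmin,ss = Cmax,ss·f ≈ 11.796 × 0.3337 ≈ 3.936 mcg/mL.
Trough 3.9 mcg/mL vs MEC 7 mcg/mL: subtherapeutic.

3.9 mcg/mL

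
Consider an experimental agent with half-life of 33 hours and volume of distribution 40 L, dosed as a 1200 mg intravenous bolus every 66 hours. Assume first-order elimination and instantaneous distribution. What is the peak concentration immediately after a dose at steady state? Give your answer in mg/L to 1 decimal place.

τ = 66 h = 2 half-lives, so f = (1/2)^2 = 0.25.
Accumulation ratio R = 1/(1 − f) = 1/0.75 = 4/3.
Single-dose peak C₀ = D/Vd = 1200/40 = 30 mg/L.
Steady-state peak Cmax,ss = C₀·R = 30 × 4/3 ≈ 40.000 mg/L.

40.0 mg/L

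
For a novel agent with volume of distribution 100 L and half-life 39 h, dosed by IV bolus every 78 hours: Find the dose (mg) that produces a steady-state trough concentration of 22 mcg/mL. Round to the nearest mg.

6600 mg

τ/t½ = 78/39 ≈ 2, so f = (1/2)^(78/39) ≈ 0.250000.
Cmin,ss = (D/Vd)·f/(1−f), so D = Cmin,ss·Vd·(1−f)/f.
D = 22 × 100 × (1−f)/f ≈ 22 × 100 × 3.00000 ≈ 6600.00 mg.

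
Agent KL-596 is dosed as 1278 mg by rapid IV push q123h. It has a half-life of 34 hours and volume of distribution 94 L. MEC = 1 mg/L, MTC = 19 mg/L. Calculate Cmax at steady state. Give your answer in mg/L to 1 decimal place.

14.8 mg/L

k = ln2/t½ = ln2/34 ≈ 0.020387 h⁻¹; fraction remaining f = e^(−kτ) = e^(−0.020387×123) ≈ 0.0815.
Accumulation ratio R = 1/(1 − f) ≈ 1/0.9185 ≈ 1.0887.
Each bolus raises the concentration by D/Vd = 1278/94 ≈ 13.596 mg/L.
Steady-state peak Cmax,ss = C₀·R ≈ 13.596 × 1.0887 ≈ 14.802 mg/L.
Peak 14.8 mg/L vs MTC 19 mg/L: below toxic threshold.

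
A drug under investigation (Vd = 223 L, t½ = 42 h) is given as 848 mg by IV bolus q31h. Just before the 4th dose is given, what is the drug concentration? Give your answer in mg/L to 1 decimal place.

f = (1/2)^(τ/t½) = (1/2)^(31/42) ≈ 0.5995.
C₀ = D/Vd = 848/223 ≈ 3.803 mg/L.
Before the 4th dose, 3 doses have been given. Superposition: Cmin = C₀·(f + f² + … + f^3).
≈ 3.803 × (0.5995 + 0.3594 + 0.2155) ≈ 3.803 × 1.1744 ≈ 4.466 mg/L.

4.5 mg/L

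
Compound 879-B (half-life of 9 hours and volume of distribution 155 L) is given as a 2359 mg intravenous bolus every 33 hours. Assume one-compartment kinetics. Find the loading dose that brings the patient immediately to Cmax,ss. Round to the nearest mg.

f = (1/2)^(33/9) ≈ 0.078745; accumulation ratio R = 1/(1−f) ≈ 1.08548.
Loading dose to hit Cmax,ss on first dose: D_load = D_maint·R ≈ 2359 × 1.08548 ≈ 2560.65 mg.

2561 mg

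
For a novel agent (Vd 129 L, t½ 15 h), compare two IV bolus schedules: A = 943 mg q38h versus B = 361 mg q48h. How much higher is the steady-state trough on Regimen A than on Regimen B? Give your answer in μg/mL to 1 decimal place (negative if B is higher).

Regimen A: f = (1/2)^(38/15) ≈ 0.1727; Cmin,ss = (943/129)·f/(1−f) ≈ 1.526 μg/mL.
Regimen B: f = (1/2)^(48/15) ≈ 0.1088; Cmin,ss = (361/129)·f/(1−f) ≈ 0.342 μg/mL.
Difference ≈ 1.526 − 0.342 ≈ 1.184 μg/mL.

1.2 μg/mL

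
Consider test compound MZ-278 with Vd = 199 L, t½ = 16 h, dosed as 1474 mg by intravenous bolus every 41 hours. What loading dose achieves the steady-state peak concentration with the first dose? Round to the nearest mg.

1774 mg

f = (1/2)^(41/16) ≈ 0.169282; accumulation ratio R = 1/(1−f) ≈ 1.20378.
Loading dose to hit Cmax,ss on first dose: D_load = D_maint·R ≈ 1474 × 1.20378 ≈ 1774.37 mg.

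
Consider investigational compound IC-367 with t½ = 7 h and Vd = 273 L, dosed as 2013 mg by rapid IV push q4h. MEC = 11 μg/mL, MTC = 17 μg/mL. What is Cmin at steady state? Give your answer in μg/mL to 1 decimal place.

15.2 μg/mL

k = ln2/t½ = ln2/7 ≈ 0.099021 h⁻¹; fraction remaining f = e^(−kτ) = e^(−0.099021×4) ≈ 0.6730.
Each bolus raises the concentration by D/Vd = 2013/273 ≈ 7.374 μg/mL.
Steady-state trough Cmin,ss = C₀·f/(1−f) ≈ 7.374 × 0.6730/0.3270 ≈ 15.176 μg/mL.
Trough 15.2 μg/mL vs MEC 11 μg/mL: adequate.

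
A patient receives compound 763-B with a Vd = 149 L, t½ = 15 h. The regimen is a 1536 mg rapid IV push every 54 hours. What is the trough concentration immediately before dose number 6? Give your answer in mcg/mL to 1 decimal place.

0.9 mcg/mL

f = (1/2)^(τ/t½) = (1/2)^(54/15) ≈ 0.0825.
C₀ = D/Vd = 1536/149 ≈ 10.309 mcg/mL.
Before the 6th dose, 5 doses have been given. Superposition: Cmin = C₀·(f + f² + … + f^5).
≈ 10.309 × (0.0825 + 0.0068 + 0.0006 + 0.0000 + 0.0000) ≈ 10.309 × 0.0899 ≈ 0.927 mcg/mL.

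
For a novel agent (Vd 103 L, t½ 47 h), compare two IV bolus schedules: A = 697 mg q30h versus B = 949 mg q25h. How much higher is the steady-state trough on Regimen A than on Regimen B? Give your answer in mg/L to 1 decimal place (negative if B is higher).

Regimen A: f = (1/2)^(30/47) ≈ 0.6425; Cmin,ss = (697/103)·f/(1−f) ≈ 12.162 mg/L.
Regimen B: f = (1/2)^(25/47) ≈ 0.6916; Cmin,ss = (949/103)·f/(1−f) ≈ 20.662 mg/L.
Difference ≈ 12.162 − 20.662 ≈ -8.500 mg/L.

-8.5 mg/L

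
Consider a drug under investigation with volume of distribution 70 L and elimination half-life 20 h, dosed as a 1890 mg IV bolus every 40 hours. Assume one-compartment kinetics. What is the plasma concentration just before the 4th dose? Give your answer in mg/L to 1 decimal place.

f = (1/2)^(τ/t½) = (1/2)^(40/20) ≈ 0.2500.
C₀ = D/Vd = 1890/70 ≈ 27.000 mg/L.
Before the 4th dose, 3 doses have been given. Superposition: Cmin = C₀·(f + f² + … + f^3).
≈ 27.000 × (0.2500 + 0.0625 + 0.0156) ≈ 27.000 × 0.3281 ≈ 8.859 mg/L.

8.9 mg/L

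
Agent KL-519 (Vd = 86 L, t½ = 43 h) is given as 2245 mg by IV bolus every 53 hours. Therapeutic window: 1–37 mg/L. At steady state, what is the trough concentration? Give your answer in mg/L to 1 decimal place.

τ/t½ = 53/43 ≈ 1.2326, so fraction remaining f = (1/2)^(53/43) ≈ 0.4256.
Single-dose peak C₀ = D/Vd = 2245/86 ≈ 26.105 mg/L.
Steady-state trough Cmin,ss = C₀·f/(1−f) ≈ 26.105 × 0.4256/0.5744 ≈ 19.342 mg/L.
Trough 19.3 mg/L vs MEC 1 mg/L: adequate.

19.3 mg/L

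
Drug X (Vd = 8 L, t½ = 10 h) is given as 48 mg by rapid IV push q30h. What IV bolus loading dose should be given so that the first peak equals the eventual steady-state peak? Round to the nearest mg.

f = (1/2)^(30/10) ≈ 0.125000; accumulation ratio R = 1/(1−f) ≈ 1.14286.
Loading dose to hit Cmax,ss on first dose: D_load = D_maint·R ≈ 48 × 1.14286 ≈ 54.86 mg.

55 mg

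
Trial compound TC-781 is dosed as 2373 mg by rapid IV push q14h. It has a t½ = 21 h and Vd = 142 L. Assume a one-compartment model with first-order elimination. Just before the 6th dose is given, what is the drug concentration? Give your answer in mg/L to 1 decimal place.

25.6 mg/L

f = (1/2)^(τ/t½) = (1/2)^(14/21) ≈ 0.6300.
C₀ = D/Vd = 2373/142 ≈ 16.711 mg/L.
Before the 6th dose, 5 doses have been given. Superposition: Cmin = C₀·(f + f² + … + f^5).
≈ 16.711 × (0.6300 + 0.3969 + 0.2500 + 0.1575 + 0.0992) ≈ 16.711 × 1.5336 ≈ 25.628 mg/L.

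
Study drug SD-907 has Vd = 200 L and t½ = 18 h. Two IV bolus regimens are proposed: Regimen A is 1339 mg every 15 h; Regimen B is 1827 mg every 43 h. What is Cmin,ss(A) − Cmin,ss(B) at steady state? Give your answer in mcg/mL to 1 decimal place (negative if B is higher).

6.4 mcg/mL

Regimen A: f = (1/2)^(15/18) ≈ 0.5612; Cmin,ss = (1339/200)·f/(1−f) ≈ 8.563 mcg/mL.
Regimen B: f = (1/2)^(43/18) ≈ 0.1909; Cmin,ss = (1827/200)·f/(1−f) ≈ 2.155 mcg/mL.
Difference ≈ 8.563 − 2.155 ≈ 6.408 mcg/mL.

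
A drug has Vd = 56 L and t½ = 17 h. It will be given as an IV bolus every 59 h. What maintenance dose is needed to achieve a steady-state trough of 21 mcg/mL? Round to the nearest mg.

11860 mg

τ/t½ = 59/17 ≈ 3.4706, so f = (1/2)^(59/17) ≈ 0.090209.
Cmin,ss = (D/Vd)·f/(1−f), so D = Cmin,ss·Vd·(1−f)/f.
D = 21 × 56 × (1−f)/f ≈ 21 × 56 × 10.08537 ≈ 11860.40 mg.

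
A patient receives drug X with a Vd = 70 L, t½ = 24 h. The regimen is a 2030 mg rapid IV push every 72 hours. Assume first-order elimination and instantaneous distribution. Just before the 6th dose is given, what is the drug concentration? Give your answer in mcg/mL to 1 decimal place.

f = (1/2)^(τ/t½) = (1/2)^(72/24) ≈ 0.1250.
C₀ = D/Vd = 2030/70 ≈ 29.000 mcg/mL.
Before the 6th dose, 5 doses have been given. Superposition: Cmin = C₀·(f + f² + … + f^5).
≈ 29.000 × (0.1250 + 0.0156 + 0.0020 + 0.0002 + 0.0000) ≈ 29.000 × 0.1428 ≈ 4.141 mcg/mL.

4.1 mcg/mL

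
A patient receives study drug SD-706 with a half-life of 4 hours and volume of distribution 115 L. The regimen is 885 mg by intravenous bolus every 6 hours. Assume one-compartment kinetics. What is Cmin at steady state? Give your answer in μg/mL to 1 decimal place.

τ/t½ = 6/4 ≈ 1.5, so fraction remaining f = (1/2)^(6/4) ≈ 0.3536.
At steady state, accumulation factor R = 1/(1 − e^(−kτ)) ≈ 1.5470.
Single-dose peak C₀ = D/Vd = 885/115 ≈ 7.696 μg/mL.
Steady-state peak Cmax,ss = C₀·R ≈ 7.696 × 1.5470 ≈ 11.906 μg/mL.
One interval later, Cmin,ss = Cmax,ss·e^(−kτ) ≈ 11.906 × 0.3536 ≈ 4.210 μg/mL.

4.2 μg/mL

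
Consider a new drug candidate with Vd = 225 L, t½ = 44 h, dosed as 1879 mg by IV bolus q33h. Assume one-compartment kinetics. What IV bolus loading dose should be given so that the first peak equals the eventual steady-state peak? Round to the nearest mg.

4635 mg

f = (1/2)^(33/44) ≈ 0.594604; accumulation ratio R = 1/(1−f) ≈ 2.46672.
Loading dose to hit Cmax,ss on first dose: D_load = D_maint·R ≈ 1879 × 2.46672 ≈ 4634.97 mg.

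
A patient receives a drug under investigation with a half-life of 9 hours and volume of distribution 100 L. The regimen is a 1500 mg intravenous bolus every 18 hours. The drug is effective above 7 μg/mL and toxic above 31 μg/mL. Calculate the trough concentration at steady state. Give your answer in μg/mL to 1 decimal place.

τ = 18 h = 2 half-lives, so f = (1/2)^2 = 0.25.
At steady state, R = 1/(1 − 0.25) = 4/3.
Single-dose peak C₀ = D/Vd = 1500/100 = 15 μg/mL.
Steady-state peak Cmax,ss = C₀·R = 15 × 4/3 ≈ 20.000 μg/mL.
Steady-state trough Cmin,ss = Cmax,ss·f ≈ 20.000 × 0.25 ≈ 5.000 μg/mL.
Trough 5.0 μg/mL vs MEC 7 μg/mL: subtherapeutic.

5.0 μg/mL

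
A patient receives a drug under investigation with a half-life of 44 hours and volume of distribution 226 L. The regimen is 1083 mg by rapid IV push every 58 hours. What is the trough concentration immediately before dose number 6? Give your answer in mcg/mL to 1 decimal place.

f = (1/2)^(τ/t½) = (1/2)^(58/44) ≈ 0.4010.
C₀ = D/Vd = 1083/226 ≈ 4.792 mcg/mL.
Before the 6th dose, 5 doses have been given. Superposition: Cmin = C₀·(f + f² + … + f^5).
≈ 4.792 × (0.4010 + 0.1608 + 0.0645 + 0.0259 + 0.0104) ≈ 4.792 × 0.6626 ≈ 3.175 mcg/mL.

3.2 mcg/mL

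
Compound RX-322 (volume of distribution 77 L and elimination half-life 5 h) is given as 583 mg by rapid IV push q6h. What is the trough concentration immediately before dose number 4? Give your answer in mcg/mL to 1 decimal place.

f = (1/2)^(τ/t½) = (1/2)^(6/5) ≈ 0.4353.
C₀ = D/Vd = 583/77 ≈ 7.571 mcg/mL.
Before the 4th dose, 3 doses have been given. Superposition: Cmin = C₀·(f + f² + … + f^3).
≈ 7.571 × (0.4353 + 0.1895 + 0.0825) ≈ 7.571 × 0.7073 ≈ 5.355 mcg/mL.

5.4 mcg/mL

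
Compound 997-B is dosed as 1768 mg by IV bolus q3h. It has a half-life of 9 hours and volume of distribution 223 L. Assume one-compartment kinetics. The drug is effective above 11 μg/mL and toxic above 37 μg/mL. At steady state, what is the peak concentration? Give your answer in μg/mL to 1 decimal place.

Over one 3-h interval, 3/9 ≈ 0.33333 half-lives elapse, leaving f ≈ 0.7937 of each dose.
Accumulation ratio R = 1/(1 − f) ≈ 1/0.2063 ≈ 4.8473.
Single-dose peak C₀ = D/Vd = 1768/223 ≈ 7.928 μg/mL.
Steady-state peak Cmax,ss = C₀·R ≈ 7.928 × 4.8473 ≈ 38.429 μg/mL.
Peak 38.4 μg/mL vs MTC 37 μg/mL: exceeds toxic threshold.

38.4 μg/mL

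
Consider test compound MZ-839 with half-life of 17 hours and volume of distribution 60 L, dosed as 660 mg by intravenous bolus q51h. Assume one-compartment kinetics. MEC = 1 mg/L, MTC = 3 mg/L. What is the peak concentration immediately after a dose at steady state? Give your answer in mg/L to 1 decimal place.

12.6 mg/L

τ = 51 h = 3 half-lives, so f = (1/2)^3 = 0.125.
At steady state, R = 1/(1 − 0.125) = 8/7.
Single-dose peak C₀ = D/Vd = 660/60 = 11 mg/L.
Steady-state peak Cmax,ss = C₀·R = 11 × 8/7 ≈ 12.571 mg/L.
Peak 12.6 mg/L vs MTC 3 mg/L: exceeds toxic threshold.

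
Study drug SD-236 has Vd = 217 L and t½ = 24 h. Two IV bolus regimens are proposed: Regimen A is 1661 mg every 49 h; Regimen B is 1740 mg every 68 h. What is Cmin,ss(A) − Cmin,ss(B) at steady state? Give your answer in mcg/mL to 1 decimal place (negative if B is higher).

1.1 mcg/mL

Regimen A: f = (1/2)^(49/24) ≈ 0.2429; Cmin,ss = (1661/217)·f/(1−f) ≈ 2.456 mcg/mL.
Regimen B: f = (1/2)^(68/24) ≈ 0.1403; Cmin,ss = (1740/217)·f/(1−f) ≈ 1.309 mcg/mL.
Difference ≈ 2.456 − 1.309 ≈ 1.147 mcg/mL.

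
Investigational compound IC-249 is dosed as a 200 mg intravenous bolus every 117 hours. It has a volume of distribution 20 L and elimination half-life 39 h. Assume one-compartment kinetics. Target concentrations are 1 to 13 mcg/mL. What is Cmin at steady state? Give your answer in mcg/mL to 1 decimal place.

The dosing interval is 3 half-lives, so f = 2^(−3) = 0.125.
At steady state, R = 1/(1 − 0.125) = 8/7.
Single-dose peak C₀ = D/Vd = 200/20 = 10 mcg/mL.
Steady-state peak Cmax,ss = C₀·R = 10 × 8/7 ≈ 11.429 mcg/mL.
Steady-state trough Cmin,ss = Cmax,ss·f ≈ 11.429 × 0.125 ≈ 1.429 mcg/mL.
Trough 1.4 mcg/mL vs MEC 1 mcg/mL: adequate.

1.4 mcg/mL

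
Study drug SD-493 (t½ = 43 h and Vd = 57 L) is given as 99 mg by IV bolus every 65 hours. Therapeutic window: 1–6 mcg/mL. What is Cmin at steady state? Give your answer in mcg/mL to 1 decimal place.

τ/t½ = 65/43 ≈ 1.5116, so fraction remaining f = (1/2)^(65/43) ≈ 0.3507.
Accumulation ratio R = 1/(1 − f) ≈ 1/0.6493 ≈ 1.5401.
Each bolus raises the concentration by D/Vd = 99/57 ≈ 1.737 mcg/mL.
Steady-state peak Cmax,ss = C₀·R ≈ 1.737 × 1.5401 ≈ 2.675 mcg/mL.
One interval later, Cmin,ss = Cmax,ss·e^(−kτ) ≈ 2.675 × 0.3507 ≈ 0.938 mcg/mL.
Trough 0.9 mcg/mL vs MEC 1 mcg/mL: subtherapeutic.

0.9 mcg/mL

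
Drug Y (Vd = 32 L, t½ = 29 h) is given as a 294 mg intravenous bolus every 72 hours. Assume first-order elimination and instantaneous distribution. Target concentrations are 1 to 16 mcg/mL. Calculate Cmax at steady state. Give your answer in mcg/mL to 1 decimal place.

11.2 mcg/mL

τ/t½ = 72/29 ≈ 2.4828, so fraction remaining f = (1/2)^(72/29) ≈ 0.1789.
At steady state, accumulation factor R = 1/(1 − e^(−kτ)) ≈ 1.2179.
Each bolus raises the concentration by D/Vd = 294/32 ≈ 9.188 mcg/mL.
Cmax,ss = C₀/(1 − f) ≈ 9.188/0.8211 ≈ 11.190 mcg/mL.
Peak 11.2 mcg/mL vs MTC 16 mcg/mL: below toxic threshold.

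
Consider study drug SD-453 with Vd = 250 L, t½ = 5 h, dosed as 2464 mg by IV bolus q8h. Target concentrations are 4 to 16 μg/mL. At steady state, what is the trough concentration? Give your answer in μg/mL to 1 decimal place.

4.9 μg/mL

τ/t½ = 8/5 ≈ 1.6, so fraction remaining f = (1/2)^(8/5) ≈ 0.3299.
Each bolus raises the concentration by D/Vd = 2464/250 ≈ 9.856 μg/mL.
Steady-state trough Cmin,ss = C₀·f/(1−f) ≈ 9.856 × 0.3299/0.6701 ≈ 4.852 μg/mL.
Trough 4.9 μg/mL vs MEC 4 μg/mL: adequate.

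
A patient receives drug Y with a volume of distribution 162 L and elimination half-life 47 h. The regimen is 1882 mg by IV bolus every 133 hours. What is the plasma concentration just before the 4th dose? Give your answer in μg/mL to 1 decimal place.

f = (1/2)^(τ/t½) = (1/2)^(133/47) ≈ 0.1407.
C₀ = D/Vd = 1882/162 ≈ 11.617 μg/mL.
Before the 4th dose, 3 doses have been given. Superposition: Cmin = C₀·(f + f² + … + f^3).
≈ 11.617 × (0.1407 + 0.0198 + 0.0028) ≈ 11.617 × 0.1633 ≈ 1.897 μg/mL.

1.9 μg/mL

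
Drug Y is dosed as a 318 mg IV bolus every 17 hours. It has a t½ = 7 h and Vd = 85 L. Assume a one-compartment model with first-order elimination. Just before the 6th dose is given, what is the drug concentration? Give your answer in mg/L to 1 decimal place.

0.9 mg/L

f = (1/2)^(τ/t½) = (1/2)^(17/7) ≈ 0.1857.
C₀ = D/Vd = 318/85 ≈ 3.741 mg/L.
Before the 6th dose, 5 doses have been given. Superposition: Cmin = C₀·(f + f² + … + f^5).
≈ 3.741 × (0.1857 + 0.0345 + 0.0064 + 0.0012 + 0.0002) ≈ 3.741 × 0.2280 ≈ 0.853 mg/L.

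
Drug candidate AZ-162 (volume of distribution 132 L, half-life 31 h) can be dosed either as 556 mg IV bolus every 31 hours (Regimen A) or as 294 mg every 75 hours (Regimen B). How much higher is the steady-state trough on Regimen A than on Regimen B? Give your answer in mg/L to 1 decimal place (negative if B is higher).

Regimen A: f = (1/2)^(31/31) ≈ 0.5000; Cmin,ss = (556/132)·f/(1−f) ≈ 4.212 mg/L.
Regimen B: f = (1/2)^(75/31) ≈ 0.1869; Cmin,ss = (294/132)·f/(1−f) ≈ 0.512 mg/L.
Difference ≈ 4.212 − 0.512 ≈ 3.700 mg/L.

3.7 mg/L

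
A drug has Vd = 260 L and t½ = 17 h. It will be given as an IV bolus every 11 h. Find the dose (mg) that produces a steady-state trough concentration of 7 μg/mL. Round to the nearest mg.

1030 mg

τ/t½ = 11/17 ≈ 0.64706, so f = (1/2)^(11/17) ≈ 0.638581.
Cmin,ss = (D/Vd)·f/(1−f), so D = Cmin,ss·Vd·(1−f)/f.
D = 7 × 260 × (1−f)/f ≈ 7 × 260 × 0.56597 ≈ 1030.07 mg.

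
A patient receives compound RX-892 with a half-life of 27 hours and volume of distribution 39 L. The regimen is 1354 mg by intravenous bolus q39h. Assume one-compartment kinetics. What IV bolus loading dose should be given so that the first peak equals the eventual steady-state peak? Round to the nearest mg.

2140 mg

f = (1/2)^(39/27) ≈ 0.367434; accumulation ratio R = 1/(1−f) ≈ 1.58086.
Loading dose to hit Cmax,ss on first dose: D_load = D_maint·R ≈ 1354 × 1.58086 ≈ 2140.48 mg.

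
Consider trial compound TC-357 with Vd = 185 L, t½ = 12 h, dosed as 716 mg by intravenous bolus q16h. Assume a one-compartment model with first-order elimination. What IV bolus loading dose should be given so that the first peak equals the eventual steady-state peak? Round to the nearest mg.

f = (1/2)^(16/12) ≈ 0.396850; accumulation ratio R = 1/(1−f) ≈ 1.65796.
Loading dose to hit Cmax,ss on first dose: D_load = D_maint·R ≈ 716 × 1.65796 ≈ 1187.10 mg.

1187 mg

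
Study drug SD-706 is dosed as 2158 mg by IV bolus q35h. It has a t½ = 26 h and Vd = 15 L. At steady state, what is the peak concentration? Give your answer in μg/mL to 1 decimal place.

Over one 35-h interval, 35/26 ≈ 1.3462 half-lives elapse, leaving f ≈ 0.3933 of each dose.
At steady state, accumulation factor R = 1/(1 − e^(−kτ)) ≈ 1.6483.
Each bolus raises the concentration by D/Vd = 2158/15 ≈ 143.867 μg/mL.
Steady-state peak Cmax,ss = C₀·R ≈ 143.867 × 1.6483 ≈ 237.136 μg/mL.

237.1 μg/mL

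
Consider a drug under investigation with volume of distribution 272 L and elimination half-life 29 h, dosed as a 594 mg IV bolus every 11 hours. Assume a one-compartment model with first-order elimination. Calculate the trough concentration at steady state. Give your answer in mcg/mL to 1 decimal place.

τ/t½ = 11/29 ≈ 0.37931, so fraction remaining f = (1/2)^(11/29) ≈ 0.7688.
Accumulation ratio R = 1/(1 − f) ≈ 1/0.2312 ≈ 4.3253.
Single-dose peak C₀ = D/Vd = 594/272 ≈ 2.184 mcg/mL.
Cmax,ss = C₀/(1 − f) ≈ 2.184/0.2312 ≈ 9.446 mcg/mL.
Steady-state trough Cmin,ss = Cmax,ss·f ≈ 9.446 × 0.7688 ≈ 7.262 mcg/mL.

7.3 mcg/mL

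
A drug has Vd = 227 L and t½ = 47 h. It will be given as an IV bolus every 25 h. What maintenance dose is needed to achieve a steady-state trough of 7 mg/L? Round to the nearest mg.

708 mg

τ/t½ = 25/47 ≈ 0.53191, so f = (1/2)^(25/47) ≈ 0.691636.
Cmin,ss = (D/Vd)·f/(1−f), so D = Cmin,ss·Vd·(1−f)/f.
D = 7 × 227 × (1−f)/f ≈ 7 × 227 × 0.44585 ≈ 708.46 mg.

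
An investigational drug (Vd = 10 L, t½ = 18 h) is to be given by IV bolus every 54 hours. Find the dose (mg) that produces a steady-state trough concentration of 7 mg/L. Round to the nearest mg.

τ/t½ = 54/18 ≈ 3, so f = (1/2)^(54/18) ≈ 0.125000.
Cmin,ss = (D/Vd)·f/(1−f), so D = Cmin,ss·Vd·(1−f)/f.
D = 7 × 10 × (1−f)/f ≈ 7 × 10 × 7.00000 ≈ 490.00 mg.

490 mg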